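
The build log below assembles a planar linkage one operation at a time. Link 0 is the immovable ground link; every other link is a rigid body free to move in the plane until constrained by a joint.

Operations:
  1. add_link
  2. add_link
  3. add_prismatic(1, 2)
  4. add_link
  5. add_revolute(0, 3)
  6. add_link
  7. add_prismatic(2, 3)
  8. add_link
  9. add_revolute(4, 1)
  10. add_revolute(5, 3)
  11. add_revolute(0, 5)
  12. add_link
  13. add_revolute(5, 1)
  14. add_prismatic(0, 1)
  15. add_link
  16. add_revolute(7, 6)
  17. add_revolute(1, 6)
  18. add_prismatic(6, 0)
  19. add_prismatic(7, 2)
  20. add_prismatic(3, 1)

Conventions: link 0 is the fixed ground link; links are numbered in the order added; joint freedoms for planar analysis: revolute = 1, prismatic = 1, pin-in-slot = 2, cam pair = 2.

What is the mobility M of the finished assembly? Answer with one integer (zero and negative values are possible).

L=1 J1=0 J2=0
add link → L=2 J1=0 J2=0
add link → L=3 J1=0 J2=0
P@1,2 dof=1 J1 → L=3 J1=1 J2=0
add link → L=4 J1=1 J2=0
R@0,3 dof=1 J1 → L=4 J1=2 J2=0
add link → L=5 J1=2 J2=0
P@2,3 dof=1 J1 → L=5 J1=3 J2=0
add link → L=6 J1=3 J2=0
R@4,1 dof=1 J1 → L=6 J1=4 J2=0
R@5,3 dof=1 J1 → L=6 J1=5 J2=0
R@0,5 dof=1 J1 → L=6 J1=6 J2=0
add link → L=7 J1=6 J2=0
R@5,1 dof=1 J1 → L=7 J1=7 J2=0
P@0,1 dof=1 J1 → L=7 J1=8 J2=0
add link → L=8 J1=8 J2=0
R@7,6 dof=1 J1 → L=8 J1=9 J2=0
R@1,6 dof=1 J1 → L=8 J1=10 J2=0
P@6,0 dof=1 J1 → L=8 J1=11 J2=0
P@7,2 dof=1 J1 → L=8 J1=12 J2=0
P@3,1 dof=1 J1 → L=8 J1=13 J2=0
M=3(L−1)−2J1−J2=3·7−2·13−0=-5

M = -5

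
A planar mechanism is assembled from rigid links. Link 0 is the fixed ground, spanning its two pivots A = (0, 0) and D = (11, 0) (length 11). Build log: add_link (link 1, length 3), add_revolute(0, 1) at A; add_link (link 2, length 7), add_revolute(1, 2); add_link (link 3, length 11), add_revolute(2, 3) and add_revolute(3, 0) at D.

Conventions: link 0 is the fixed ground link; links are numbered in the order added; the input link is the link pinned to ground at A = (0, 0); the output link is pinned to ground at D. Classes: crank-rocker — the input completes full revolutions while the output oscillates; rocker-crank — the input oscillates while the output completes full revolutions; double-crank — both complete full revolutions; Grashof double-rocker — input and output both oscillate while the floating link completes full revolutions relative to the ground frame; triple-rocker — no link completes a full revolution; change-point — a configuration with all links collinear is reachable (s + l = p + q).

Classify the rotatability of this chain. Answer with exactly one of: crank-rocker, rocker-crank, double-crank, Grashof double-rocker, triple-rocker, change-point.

lengths: ground=11, input=3, coupler=7, output=11
sorted: s=3 (shortest), l=11 (longest), p+q=18
s + l = 14 vs p + q = 18
s + l < p + q (Grashof) with shortest = input link → crank-rocker

crank-rocker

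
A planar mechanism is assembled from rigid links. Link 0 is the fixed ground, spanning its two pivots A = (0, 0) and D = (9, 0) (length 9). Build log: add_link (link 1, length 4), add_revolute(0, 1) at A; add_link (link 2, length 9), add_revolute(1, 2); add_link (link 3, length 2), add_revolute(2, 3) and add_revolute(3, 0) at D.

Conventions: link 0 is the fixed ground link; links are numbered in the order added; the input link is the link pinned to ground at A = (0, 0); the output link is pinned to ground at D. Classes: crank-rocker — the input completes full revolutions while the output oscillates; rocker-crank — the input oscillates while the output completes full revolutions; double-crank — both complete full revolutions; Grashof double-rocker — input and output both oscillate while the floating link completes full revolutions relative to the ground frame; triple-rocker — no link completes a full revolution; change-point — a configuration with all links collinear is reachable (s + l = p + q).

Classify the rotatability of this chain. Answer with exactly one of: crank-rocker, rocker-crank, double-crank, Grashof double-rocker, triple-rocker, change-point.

lengths: ground=9, input=4, coupler=9, output=2
sorted: s=2 (shortest), l=9 (longest), p+q=13
s + l = 11 vs p + q = 13
s + l < p + q (Grashof) with shortest = output link → rocker-crank

rocker-crank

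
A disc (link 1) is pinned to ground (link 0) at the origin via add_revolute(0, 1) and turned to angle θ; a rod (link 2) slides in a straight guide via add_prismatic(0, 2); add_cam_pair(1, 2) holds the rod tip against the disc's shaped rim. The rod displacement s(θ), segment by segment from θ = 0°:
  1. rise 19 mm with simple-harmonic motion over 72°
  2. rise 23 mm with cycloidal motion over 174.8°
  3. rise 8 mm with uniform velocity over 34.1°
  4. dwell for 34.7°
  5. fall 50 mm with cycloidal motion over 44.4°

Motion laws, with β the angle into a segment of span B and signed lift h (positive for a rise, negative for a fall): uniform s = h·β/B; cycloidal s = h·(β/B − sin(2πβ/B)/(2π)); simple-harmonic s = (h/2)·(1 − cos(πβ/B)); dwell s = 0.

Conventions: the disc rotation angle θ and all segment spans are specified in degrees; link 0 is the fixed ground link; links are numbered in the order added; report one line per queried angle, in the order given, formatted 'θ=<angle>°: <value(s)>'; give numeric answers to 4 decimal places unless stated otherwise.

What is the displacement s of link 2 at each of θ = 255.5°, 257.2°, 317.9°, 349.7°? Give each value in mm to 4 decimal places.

segment 1 (0° to 72°, simple-harmonic, h = 19) is passed completely: s = 0.0000 + (19) = 19.0000
segment 2 (72° to 246.8°, cycloidal, h = 23) is passed completely: s = 19.0000 + (23) = 42.0000
θ = 255.5° falls in segment 3 (246.8° to 280.9°, uniform, h = 8): β = 255.5 − 246.8 = 8.7°, B = 34.1°; Δs = 8·8.7/34.1 = 2.0411; s = 42.0000 + 2.0411 = 44.0411
θ = 257.2° falls in segment 3 (246.8° to 280.9°, uniform, h = 8): β = 257.2 − 246.8 = 10.4°, B = 34.1°; Δs = 8·10.4/34.1 = 2.4399; s = 42.0000 + 2.4399 = 44.4399
segment 3 (246.8° to 280.9°, uniform, h = 8) is passed completely: s = 42.0000 + (8) = 50.0000
segment 4 (280.9° to 315.6°, dwell): s unchanged at 50.0000
θ = 317.9° falls in segment 5 (315.6° to 360°, cycloidal, h = -50): β = 317.9 − 315.6 = 2.3°, B = 44.4°; Δs = -50·(0.0518 − sin(2π·0.0518)/(2π)) = -0.0455; s = 50.0000 − 0.0455 = 49.9545
θ = 349.7° falls in segment 5 (315.6° to 360°, cycloidal, h = -50): β = 349.7 − 315.6 = 34.1°, B = 44.4°; Δs = -50·(0.7680 − sin(2π·0.7680)/(2π)) = -46.3077; s = 50.0000 − 46.3077 = 3.6923

θ=255.5°: 44.0411
θ=257.2°: 44.4399
θ=317.9°: 49.9545
θ=349.7°: 3.6923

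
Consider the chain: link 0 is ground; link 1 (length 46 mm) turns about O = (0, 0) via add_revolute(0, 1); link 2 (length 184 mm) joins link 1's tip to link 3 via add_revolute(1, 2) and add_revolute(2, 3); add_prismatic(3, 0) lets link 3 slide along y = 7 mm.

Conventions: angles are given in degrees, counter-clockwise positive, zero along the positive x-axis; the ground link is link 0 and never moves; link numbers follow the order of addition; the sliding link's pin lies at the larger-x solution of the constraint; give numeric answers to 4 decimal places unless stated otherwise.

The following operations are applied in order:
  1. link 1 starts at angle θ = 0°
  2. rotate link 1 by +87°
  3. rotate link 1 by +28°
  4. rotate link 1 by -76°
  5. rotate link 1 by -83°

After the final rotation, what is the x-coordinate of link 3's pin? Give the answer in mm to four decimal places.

geometry: r = 46 mm, L = 184 mm, e = 7 mm; θ starts at 0°
rotate link 1 by +87°: θ ← 0° +87° = 87°
rotate link 1 by +28°: θ ← 87° +28° = 115°
rotate link 1 by -76°: θ ← 115° -76° = 39°
rotate link 1 by -83°: θ ← 39° -83° = -44°
crank pin P = (r cos θ, r sin θ) = (33.089631, -31.954285)
h = r sin θ − e = -31.954285 − 7 = -38.954285
x = r cos θ + √(L² − h²) = 33.089631 + 179.829263 = 212.918893

212.9189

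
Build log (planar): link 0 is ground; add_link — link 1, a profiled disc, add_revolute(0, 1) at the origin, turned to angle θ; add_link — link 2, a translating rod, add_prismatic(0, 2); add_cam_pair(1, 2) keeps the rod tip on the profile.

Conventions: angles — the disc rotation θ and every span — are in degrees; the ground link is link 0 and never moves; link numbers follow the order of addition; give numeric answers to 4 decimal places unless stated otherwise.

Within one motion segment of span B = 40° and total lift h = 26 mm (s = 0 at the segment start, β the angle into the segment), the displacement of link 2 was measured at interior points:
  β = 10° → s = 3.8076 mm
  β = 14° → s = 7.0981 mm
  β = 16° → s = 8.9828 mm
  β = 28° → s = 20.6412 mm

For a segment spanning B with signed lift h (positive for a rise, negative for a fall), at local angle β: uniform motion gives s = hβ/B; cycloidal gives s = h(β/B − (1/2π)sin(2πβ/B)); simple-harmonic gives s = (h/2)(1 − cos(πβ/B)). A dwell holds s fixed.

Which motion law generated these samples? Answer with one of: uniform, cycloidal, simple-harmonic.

candidates at β/B = r: uniform s = h·r (linear in β); cycloidal s = h·(r − sin(2πr)/(2π)); simple-harmonic s = (h/2)(1 − cos(πr))
β=10°: printed 3.8076 | uniform 6.5000, cycloidal 2.3620, simple-harmonic 3.8076
β=14°: printed 7.0981 | uniform 9.1000, cycloidal 5.7523, simple-harmonic 7.0981
β=16°: printed 8.9828 | uniform 10.4000, cycloidal 7.9677, simple-harmonic 8.9828
β=28°: printed 20.6412 | uniform 18.2000, cycloidal 22.1355, simple-harmonic 20.6412
only one law matches every sample → simple-harmonic

simple-harmonic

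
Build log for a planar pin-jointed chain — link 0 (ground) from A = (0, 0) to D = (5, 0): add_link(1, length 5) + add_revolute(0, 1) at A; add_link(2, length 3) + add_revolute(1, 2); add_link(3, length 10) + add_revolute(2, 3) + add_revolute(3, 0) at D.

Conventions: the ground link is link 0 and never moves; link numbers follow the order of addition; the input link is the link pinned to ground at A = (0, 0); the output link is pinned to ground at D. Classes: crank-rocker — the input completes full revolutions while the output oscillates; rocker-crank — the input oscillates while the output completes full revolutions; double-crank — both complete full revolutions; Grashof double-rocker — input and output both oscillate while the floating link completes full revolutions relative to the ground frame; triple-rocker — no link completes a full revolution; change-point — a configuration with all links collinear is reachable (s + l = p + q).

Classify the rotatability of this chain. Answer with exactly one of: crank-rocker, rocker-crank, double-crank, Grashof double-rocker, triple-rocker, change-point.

lengths: ground=5, input=5, coupler=3, output=10
sorted: s=3 (shortest), l=10 (longest), p+q=10
s + l = 13 vs p + q = 10
s + l > p + q → non-Grashof → no link fully rotates → triple-rocker

triple-rocker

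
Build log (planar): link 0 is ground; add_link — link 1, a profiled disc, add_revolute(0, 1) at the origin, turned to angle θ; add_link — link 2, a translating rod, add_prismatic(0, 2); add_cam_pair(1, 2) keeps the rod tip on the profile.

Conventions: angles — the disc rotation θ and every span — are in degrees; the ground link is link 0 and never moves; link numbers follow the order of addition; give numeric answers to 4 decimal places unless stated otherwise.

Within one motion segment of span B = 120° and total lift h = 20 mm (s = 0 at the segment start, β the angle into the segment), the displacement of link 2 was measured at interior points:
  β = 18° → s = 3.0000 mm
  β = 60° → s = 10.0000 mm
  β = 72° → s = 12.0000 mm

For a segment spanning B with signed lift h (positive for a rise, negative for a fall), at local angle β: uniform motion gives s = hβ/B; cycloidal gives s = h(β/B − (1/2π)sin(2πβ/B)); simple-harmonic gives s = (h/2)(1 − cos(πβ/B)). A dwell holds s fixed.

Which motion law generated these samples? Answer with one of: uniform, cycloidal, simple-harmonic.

candidates at β/B = r: uniform s = h·r (linear in β); cycloidal s = h·(r − sin(2πr)/(2π)); simple-harmonic s = (h/2)(1 − cos(πr))
β=18°: printed 3.0000 | uniform 3.0000, cycloidal 0.4248, simple-harmonic 1.0899
β=60°: printed 10.0000 | uniform 10.0000, cycloidal 10.0000, simple-harmonic 10.0000
β=72°: printed 12.0000 | uniform 12.0000, cycloidal 13.8710, simple-harmonic 13.0902
only one law matches every sample → uniform

uniform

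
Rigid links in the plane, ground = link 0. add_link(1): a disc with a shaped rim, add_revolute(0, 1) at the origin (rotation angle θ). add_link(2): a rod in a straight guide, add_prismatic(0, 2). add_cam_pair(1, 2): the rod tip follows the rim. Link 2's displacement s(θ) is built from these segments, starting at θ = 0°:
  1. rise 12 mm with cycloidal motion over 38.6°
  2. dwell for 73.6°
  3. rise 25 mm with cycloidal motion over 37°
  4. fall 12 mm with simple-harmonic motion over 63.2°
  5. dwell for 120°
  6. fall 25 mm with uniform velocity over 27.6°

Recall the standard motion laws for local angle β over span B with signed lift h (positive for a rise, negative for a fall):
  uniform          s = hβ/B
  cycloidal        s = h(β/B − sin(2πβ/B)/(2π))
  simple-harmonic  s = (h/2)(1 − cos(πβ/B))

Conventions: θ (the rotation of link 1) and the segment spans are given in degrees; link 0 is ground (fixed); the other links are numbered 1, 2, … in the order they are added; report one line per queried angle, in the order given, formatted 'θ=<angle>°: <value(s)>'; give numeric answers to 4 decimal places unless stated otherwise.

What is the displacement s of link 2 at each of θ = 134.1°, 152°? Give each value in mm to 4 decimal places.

segment 1 (0° to 38.6°, cycloidal, h = 12) is passed completely: s = 0.0000 + (12) = 12.0000
segment 2 (38.6° to 112.2°, dwell): s unchanged at 12.0000
θ = 134.1° falls in segment 3 (112.2° to 149.2°, cycloidal, h = 25): β = 134.1 − 112.2 = 21.9°, B = 37°; Δs = 25·(0.5919 − sin(2π·0.5919)/(2π)) = 16.9691; s = 12.0000 + 16.9691 = 28.9691
segment 3 (112.2° to 149.2°, cycloidal, h = 25) is passed completely: s = 12.0000 + (25) = 37.0000
θ = 152° falls in segment 4 (149.2° to 212.4°, simple-harmonic, h = -12): β = 152 − 149.2 = 2.8°, B = 63.2°; Δs = -12/2·(1 − cos(π·0.0443)) = -0.0580; s = 37.0000 − 0.0580 = 36.9420

θ=134.1°: 28.9691
θ=152°: 36.9420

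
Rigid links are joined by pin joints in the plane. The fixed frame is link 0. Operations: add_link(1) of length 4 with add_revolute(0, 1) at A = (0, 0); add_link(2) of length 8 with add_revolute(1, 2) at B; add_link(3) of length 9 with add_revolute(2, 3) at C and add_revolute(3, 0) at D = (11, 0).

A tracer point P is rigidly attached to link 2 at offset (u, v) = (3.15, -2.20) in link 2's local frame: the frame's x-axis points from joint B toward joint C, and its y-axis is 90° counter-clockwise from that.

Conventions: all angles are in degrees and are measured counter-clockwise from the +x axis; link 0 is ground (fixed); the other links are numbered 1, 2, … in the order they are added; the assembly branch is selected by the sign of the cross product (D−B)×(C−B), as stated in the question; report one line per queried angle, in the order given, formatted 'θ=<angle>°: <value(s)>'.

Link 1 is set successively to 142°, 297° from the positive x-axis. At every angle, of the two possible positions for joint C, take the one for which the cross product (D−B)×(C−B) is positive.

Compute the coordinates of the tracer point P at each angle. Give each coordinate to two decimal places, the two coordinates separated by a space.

A=(0,0), D=(11.00,0)
θ=142°: B = A + 4.00·(cos142°, sin142°) = (-3.1520, 2.4626)
θ=142°: |BD| = 14.3647
θ=142°: circle(B,8.00) ∩ circle(D,9.00): a=6.5906, h=4.5347
θ=142°:   candidates: C₊=(4.1184,5.8003) cross=65.140; C₋=(2.5636,-3.1348) cross=-65.140
θ=142°:   branch + wants cross > 0 → take C=(4.1184,5.8003) (cross=65.140)
θ=142°: ex = (C−B)/|BC| = (0.9088,0.4172); ey = (-0.4172,0.9088)
θ=142°: P = B + 3.15·ex + -2.20·ey = (0.6286,1.7775)
θ=297°: B = A + 4.00·(cos297°, sin297°) = (1.8160, -3.5640)
θ=297°: |BD| = 9.8513
θ=297°: circle(B,8.00) ∩ circle(D,9.00): a=4.0628, h=6.8915
θ=297°:   candidates: C₊=(3.1104,4.3306) cross=67.891; C₋=(8.0968,-8.5189) cross=-67.891
θ=297°:   branch + wants cross > 0 → take C=(3.1104,4.3306) (cross=67.891)
θ=297°: ex = (C−B)/|BC| = (0.1618,0.9868); ey = (-0.9868,0.1618)
θ=297°: P = B + 3.15·ex + -2.20·ey = (4.4966,-0.8115)

θ=142°: 0.63 1.78
θ=297°: 4.50 -0.81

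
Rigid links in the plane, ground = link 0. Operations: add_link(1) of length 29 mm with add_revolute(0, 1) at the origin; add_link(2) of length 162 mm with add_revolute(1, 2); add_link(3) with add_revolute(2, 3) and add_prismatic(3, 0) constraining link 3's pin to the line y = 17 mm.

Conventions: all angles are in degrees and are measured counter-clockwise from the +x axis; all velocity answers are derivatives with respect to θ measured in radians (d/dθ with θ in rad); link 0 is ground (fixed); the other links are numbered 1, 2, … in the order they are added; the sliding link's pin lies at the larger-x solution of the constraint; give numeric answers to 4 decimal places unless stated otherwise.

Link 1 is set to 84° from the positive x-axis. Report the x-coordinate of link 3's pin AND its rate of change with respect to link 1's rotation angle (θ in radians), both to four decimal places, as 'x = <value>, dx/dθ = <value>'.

geometry: r = 29 mm, L = 162 mm, e = 17 mm
crank pin P = (r cos θ, r sin θ) = (3.031325, 28.841135)
h = r sin θ − e = 28.841135 − 17 = 11.841135
x = r cos θ + √(L² − h²) = 3.031325 + 161.566666 = 164.597991
dx/dθ = −r sin θ − h·r cos θ/√(L² − h²) (θ in radians; h = 11.841135) = -29.063299

x = 164.5980, dx/dθ = -29.0633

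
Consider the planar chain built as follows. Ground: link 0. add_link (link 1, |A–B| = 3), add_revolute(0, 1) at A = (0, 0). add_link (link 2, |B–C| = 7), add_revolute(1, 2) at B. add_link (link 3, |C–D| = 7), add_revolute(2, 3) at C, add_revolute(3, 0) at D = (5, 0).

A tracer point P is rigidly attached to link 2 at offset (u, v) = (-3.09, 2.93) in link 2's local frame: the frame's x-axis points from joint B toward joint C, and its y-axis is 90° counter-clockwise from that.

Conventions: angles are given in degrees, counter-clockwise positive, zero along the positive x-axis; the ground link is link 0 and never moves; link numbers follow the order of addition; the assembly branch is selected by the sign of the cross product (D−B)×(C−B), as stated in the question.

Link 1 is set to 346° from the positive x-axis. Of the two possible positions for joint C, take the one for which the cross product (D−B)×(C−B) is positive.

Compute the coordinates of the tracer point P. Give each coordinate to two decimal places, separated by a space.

A=(0,0), D=(5.00,0)
B = A + 3.00·(cos346°, sin346°) = (2.9109, -0.7258)
|BD| = 2.2116
circle(B,7.00) ∩ circle(D,7.00): a=1.1058, h=6.9121
  candidates: C₊=(1.6871,6.1664) cross=15.287; C₋=(6.2238,-6.8922) cross=-15.287
  branch + wants cross > 0 → take C=(1.6871,6.1664) (cross=15.287)
ex = (C−B)/|BC| = (-0.1748,0.9846); ey = (-0.9846,-0.1748)
P = B + -3.09·ex + 2.93·ey = (0.5662,-4.2804)

0.57 -4.28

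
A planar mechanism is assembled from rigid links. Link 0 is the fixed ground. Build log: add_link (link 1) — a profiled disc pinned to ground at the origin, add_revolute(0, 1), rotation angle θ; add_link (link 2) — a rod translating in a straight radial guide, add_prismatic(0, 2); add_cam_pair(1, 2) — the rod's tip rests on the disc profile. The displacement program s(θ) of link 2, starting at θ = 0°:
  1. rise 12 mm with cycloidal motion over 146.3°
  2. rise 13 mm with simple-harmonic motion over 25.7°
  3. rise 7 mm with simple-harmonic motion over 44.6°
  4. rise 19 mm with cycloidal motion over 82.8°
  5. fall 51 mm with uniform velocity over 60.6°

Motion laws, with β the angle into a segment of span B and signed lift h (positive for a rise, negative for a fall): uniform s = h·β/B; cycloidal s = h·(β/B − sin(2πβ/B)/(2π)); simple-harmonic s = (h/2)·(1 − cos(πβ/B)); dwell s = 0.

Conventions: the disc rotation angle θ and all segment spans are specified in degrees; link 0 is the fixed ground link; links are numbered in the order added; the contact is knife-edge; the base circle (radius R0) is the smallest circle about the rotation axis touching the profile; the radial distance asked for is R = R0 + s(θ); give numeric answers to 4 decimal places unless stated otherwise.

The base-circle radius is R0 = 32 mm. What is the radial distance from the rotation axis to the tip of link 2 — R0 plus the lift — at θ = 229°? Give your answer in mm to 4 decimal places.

seg 1 [0°–146.3°] cycloidal, h=12: full span → s += 12 → s = 12.0000
seg 2 [146.3°–172°] simple-harmonic, h=13: full span → s += 13 → s = 25.0000
seg 3 [172°–216.6°] simple-harmonic, h=7: full span → s += 7 → s = 32.0000
seg 4 [216.6°–299.4°] cycloidal, h=19: θ=229° here. β=12.4, B=82.8. 19·(0.1498 − sin(2π·0.1498)/(2π)) = 0.4017 → s = 32.4017
R = R0 + s = 32 + 32.4017 = 64.4017

64.4017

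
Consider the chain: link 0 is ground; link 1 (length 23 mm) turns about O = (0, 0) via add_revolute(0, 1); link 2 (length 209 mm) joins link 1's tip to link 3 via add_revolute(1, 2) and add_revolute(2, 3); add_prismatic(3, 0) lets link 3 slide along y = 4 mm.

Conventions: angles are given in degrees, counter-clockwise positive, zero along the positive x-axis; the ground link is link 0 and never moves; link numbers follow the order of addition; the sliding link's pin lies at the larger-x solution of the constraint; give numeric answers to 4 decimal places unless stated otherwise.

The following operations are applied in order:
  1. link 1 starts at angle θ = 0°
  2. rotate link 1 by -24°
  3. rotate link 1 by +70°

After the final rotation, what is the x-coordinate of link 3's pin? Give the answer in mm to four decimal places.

geometry: r = 23 mm, L = 209 mm, e = 4 mm; θ starts at 0°
rotate link 1 by -24°: θ ← 0° -24° = -24°
rotate link 1 by +70°: θ ← -24° +70° = 46°
crank pin P = (r cos θ, r sin θ) = (15.977143, 16.544815)
h = r sin θ − e = 16.544815 − 4 = 12.544815
x = r cos θ + √(L² − h²) = 15.977143 + 208.623171 = 224.600314

224.6003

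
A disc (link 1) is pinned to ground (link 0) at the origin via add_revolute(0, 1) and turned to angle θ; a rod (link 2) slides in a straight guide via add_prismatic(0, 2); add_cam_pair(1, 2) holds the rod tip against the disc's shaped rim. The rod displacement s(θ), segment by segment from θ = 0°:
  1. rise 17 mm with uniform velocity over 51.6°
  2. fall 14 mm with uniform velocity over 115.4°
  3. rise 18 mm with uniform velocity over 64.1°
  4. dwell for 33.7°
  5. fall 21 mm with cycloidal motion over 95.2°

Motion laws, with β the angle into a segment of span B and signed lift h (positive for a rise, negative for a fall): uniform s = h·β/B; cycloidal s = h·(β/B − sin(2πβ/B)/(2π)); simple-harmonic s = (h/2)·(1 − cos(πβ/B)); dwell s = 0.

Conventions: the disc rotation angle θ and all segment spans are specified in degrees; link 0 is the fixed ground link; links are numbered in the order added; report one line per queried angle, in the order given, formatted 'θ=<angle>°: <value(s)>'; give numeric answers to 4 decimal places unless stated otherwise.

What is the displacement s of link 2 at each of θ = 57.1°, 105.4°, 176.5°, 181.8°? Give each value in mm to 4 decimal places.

segment 1 (0° to 51.6°, uniform, h = 17) is passed completely: s = 0.0000 + (17) = 17.0000
θ = 57.1° falls in segment 2 (51.6° to 167°, uniform, h = -14): β = 57.1 − 51.6 = 5.5°, B = 115.4°; Δs = -14·5.5/115.4 = -0.6672; s = 17.0000 − 0.6672 = 16.3328
θ = 105.4° falls in segment 2 (51.6° to 167°, uniform, h = -14): β = 105.4 − 51.6 = 53.8°, B = 115.4°; Δs = -14·53.8/115.4 = -6.5269; s = 17.0000 − 6.5269 = 10.4731
segment 2 (51.6° to 167°, uniform, h = -14) is passed completely: s = 17.0000 + (-14) = 3.0000
θ = 176.5° falls in segment 3 (167° to 231.1°, uniform, h = 18): β = 176.5 − 167 = 9.5°, B = 64.1°; Δs = 18·9.5/64.1 = 2.6677; s = 3.0000 + 2.6677 = 5.6677
θ = 181.8° falls in segment 3 (167° to 231.1°, uniform, h = 18): β = 181.8 − 167 = 14.8°, B = 64.1°; Δs = 18·14.8/64.1 = 4.1560; s = 3.0000 + 4.1560 = 7.1560

θ=57.1°: 16.3328
θ=105.4°: 10.4731
θ=176.5°: 5.6677
θ=181.8°: 7.1560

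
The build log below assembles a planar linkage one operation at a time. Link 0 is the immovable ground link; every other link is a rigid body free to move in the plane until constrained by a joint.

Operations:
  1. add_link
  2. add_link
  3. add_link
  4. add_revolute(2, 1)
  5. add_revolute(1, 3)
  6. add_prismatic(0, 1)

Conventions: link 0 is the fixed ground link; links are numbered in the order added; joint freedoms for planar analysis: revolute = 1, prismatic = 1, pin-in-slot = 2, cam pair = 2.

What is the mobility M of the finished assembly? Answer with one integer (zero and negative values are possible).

(L,J1,J2)=(1,0,0); link0 fixed
link1: (2,0,0)
link2: (3,0,0)
link3: (4,0,0)
R 2-1 [J1]: (4,1,0)
R 1-3 [J1]: (4,2,0)
P 0-1 [J1]: (4,3,0)
Grübler: 3·3 − 2·3 − 0 = 3

M = 3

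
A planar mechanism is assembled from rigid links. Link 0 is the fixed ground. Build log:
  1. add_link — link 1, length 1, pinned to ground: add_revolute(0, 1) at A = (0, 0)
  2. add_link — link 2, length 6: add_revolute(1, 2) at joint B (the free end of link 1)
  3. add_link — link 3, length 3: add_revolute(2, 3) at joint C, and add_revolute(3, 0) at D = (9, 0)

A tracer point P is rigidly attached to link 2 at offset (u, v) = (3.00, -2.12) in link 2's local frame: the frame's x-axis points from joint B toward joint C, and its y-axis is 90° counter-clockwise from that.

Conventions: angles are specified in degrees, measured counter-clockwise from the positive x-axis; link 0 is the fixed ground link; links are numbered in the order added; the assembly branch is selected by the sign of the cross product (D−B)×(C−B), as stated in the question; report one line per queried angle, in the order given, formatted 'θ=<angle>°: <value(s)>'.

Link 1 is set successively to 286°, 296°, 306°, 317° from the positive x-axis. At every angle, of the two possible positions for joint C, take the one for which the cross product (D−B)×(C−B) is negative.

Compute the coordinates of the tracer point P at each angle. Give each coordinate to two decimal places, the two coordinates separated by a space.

A=(0,0), D=(9.00,0)
θ=286°: B = A + 1.00·(cos286°, sin286°) = (0.2756, -0.9613)
θ=286°: |BD| = 8.7772
θ=286°: circle(B,6.00) ∩ circle(D,3.00): a=5.9267, h=0.9352
θ=286°:   candidates: C₊=(6.0642,0.6174) cross=8.209; C₋=(6.2691,-1.2418) cross=-8.209
θ=286°:   branch - wants cross < 0 → take C=(6.2691,-1.2418) (cross=-8.209)
θ=286°: ex = (C−B)/|BC| = (0.9989,-0.0468); ey = (0.0468,0.9989)
θ=286°: P = B + 3.00·ex + -2.12·ey = (3.1732,-3.2192)
θ=296°: B = A + 1.00·(cos296°, sin296°) = (0.4384, -0.8988)
θ=296°: |BD| = 8.6087
θ=296°: circle(B,6.00) ∩ circle(D,3.00): a=5.8725, h=1.2302
θ=296°:   candidates: C₊=(6.1504,0.9378) cross=10.591; C₋=(6.4072,-1.5092) cross=-10.591
θ=296°:   branch - wants cross < 0 → take C=(6.4072,-1.5092) (cross=-10.591)
θ=296°: ex = (C−B)/|BC| = (0.9948,-0.1017); ey = (0.1017,0.9948)
θ=296°: P = B + 3.00·ex + -2.12·ey = (3.2071,-3.3130)
θ=306°: B = A + 1.00·(cos306°, sin306°) = (0.5878, -0.8090)
θ=306°: |BD| = 8.4510
θ=306°: circle(B,6.00) ∩ circle(D,3.00): a=5.8230, h=1.4468
θ=306°:   candidates: C₊=(6.2455,1.1886) cross=12.227; C₋=(6.5225,-1.6917) cross=-12.227
θ=306°:   branch - wants cross < 0 → take C=(6.5225,-1.6917) (cross=-12.227)
θ=306°: ex = (C−B)/|BC| = (0.9891,-0.1471); ey = (0.1471,0.9891)
θ=306°: P = B + 3.00·ex + -2.12·ey = (3.2432,-3.3473)
θ=317°: B = A + 1.00·(cos317°, sin317°) = (0.7314, -0.6820)
θ=317°: |BD| = 8.2967
θ=317°: circle(B,6.00) ∩ circle(D,3.00): a=5.7755, h=1.6259
θ=317°:   candidates: C₊=(6.3537,1.4131) cross=13.489; C₋=(6.6210,-1.8276) cross=-13.489
θ=317°:   branch - wants cross < 0 → take C=(6.6210,-1.8276) (cross=-13.489)
θ=317°: ex = (C−B)/|BC| = (0.9816,-0.1909); ey = (0.1909,0.9816)
θ=317°: P = B + 3.00·ex + -2.12·ey = (3.2714,-3.3358)

θ=286°: 3.17 -3.22
θ=296°: 3.21 -3.31
θ=306°: 3.24 -3.35
θ=317°: 3.27 -3.34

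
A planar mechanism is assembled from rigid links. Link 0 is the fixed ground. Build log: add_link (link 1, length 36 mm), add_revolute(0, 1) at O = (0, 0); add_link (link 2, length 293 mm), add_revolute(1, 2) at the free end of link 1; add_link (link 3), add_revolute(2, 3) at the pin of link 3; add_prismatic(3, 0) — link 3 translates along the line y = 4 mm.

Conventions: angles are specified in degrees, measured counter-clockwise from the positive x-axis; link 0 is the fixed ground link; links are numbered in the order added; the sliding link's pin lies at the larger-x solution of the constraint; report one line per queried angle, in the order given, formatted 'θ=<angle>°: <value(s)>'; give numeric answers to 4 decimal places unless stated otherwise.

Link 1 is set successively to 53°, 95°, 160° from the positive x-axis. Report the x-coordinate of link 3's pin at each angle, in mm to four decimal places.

geometry: r = 36 mm, L = 293 mm, e = 4 mm
θ=53°: crank pin P = (r cos θ, r sin θ) = (21.665341, 28.750878)
θ=53°: h = r sin θ − e = 28.750878 − 4 = 24.750878
θ=53°: x = r cos θ + √(L² − h²) = 21.665341 + 291.952726 = 313.618066
θ=95°: crank pin P = (r cos θ, r sin θ) = (-3.137607, 35.863009)
θ=95°: h = r sin θ − e = 35.863009 − 4 = 31.863009
θ=95°: x = r cos θ + √(L² − h²) = -3.137607 + 291.262336 = 288.124730
θ=160°: crank pin P = (r cos θ, r sin θ) = (-33.828934, 12.312725)
θ=160°: h = r sin θ − e = 12.312725 − 4 = 8.312725
θ=160°: x = r cos θ + √(L² − h²) = -33.828934 + 292.882056 = 259.053121

θ=53°: 313.6181
θ=95°: 288.1247
θ=160°: 259.0531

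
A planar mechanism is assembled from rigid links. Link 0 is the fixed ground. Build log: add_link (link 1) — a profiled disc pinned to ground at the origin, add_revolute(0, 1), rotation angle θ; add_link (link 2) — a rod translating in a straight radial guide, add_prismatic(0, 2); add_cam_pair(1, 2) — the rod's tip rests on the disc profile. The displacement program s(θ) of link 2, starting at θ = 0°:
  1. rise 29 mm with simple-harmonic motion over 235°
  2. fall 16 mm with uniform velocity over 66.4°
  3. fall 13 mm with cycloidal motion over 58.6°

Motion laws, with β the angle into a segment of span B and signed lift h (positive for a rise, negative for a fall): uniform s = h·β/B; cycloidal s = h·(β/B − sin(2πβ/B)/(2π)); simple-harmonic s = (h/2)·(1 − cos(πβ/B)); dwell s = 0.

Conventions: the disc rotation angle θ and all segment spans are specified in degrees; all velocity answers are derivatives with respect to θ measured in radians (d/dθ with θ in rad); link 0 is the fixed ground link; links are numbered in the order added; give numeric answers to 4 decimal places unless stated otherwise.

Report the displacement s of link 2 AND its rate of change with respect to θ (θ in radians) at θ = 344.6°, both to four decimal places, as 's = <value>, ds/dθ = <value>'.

seg 1 [0°–235°] simple-harmonic, h=29: full span → s += 29 → s = 29.0000
seg 2 [235°–301.4°] uniform, h=-16: full span → s += -16 → s = 13.0000
seg 3 [301.4°–360°] cycloidal, h=-13: θ=344.6° here. β=43.2, B=58.6. -13·(0.7372 − sin(2π·0.7372)/(2π)) = -11.6459 → s = 1.3541
velocity in seg [301.4°–360°] (cycloidal), θ in radians: β = 43.2° = 0.7540 rad, B = 58.6° = 1.0228 rad; ds/dθ = (h/B)(1 − cos(2πβ/B)) = ((-13)/1.0228)(1 − cos(2π·0.7372)) = -13.731710 mm/rad

s = 1.3541, ds/dθ = -13.7317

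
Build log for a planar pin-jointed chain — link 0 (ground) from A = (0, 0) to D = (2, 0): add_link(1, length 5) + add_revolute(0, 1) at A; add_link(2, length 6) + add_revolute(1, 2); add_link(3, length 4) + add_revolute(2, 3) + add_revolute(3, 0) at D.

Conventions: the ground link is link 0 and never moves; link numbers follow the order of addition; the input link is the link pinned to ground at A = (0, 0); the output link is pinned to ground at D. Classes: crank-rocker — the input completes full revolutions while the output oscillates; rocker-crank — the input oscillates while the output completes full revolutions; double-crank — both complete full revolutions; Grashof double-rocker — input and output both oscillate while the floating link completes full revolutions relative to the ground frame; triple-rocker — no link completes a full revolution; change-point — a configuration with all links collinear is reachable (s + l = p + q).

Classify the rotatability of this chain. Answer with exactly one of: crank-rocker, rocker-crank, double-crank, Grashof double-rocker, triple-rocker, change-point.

lengths: ground=2, input=5, coupler=6, output=4
sorted: s=2 (shortest), l=6 (longest), p+q=9
s + l = 8 vs p + q = 9
s + l < p + q (Grashof) with shortest = ground link → double-crank

double-crank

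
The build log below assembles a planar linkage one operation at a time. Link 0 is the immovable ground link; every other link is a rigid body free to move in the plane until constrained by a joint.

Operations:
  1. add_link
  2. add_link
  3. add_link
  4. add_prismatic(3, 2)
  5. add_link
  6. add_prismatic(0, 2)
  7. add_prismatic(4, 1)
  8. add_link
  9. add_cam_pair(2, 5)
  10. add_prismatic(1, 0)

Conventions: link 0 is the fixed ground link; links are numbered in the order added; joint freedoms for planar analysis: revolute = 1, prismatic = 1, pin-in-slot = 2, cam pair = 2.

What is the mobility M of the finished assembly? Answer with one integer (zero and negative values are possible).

L=1 J1=0 J2=0
add link → L=2 J1=0 J2=0
add link → L=3 J1=0 J2=0
add link → L=4 J1=0 J2=0
P@3,2 dof=1 J1 → L=4 J1=1 J2=0
add link → L=5 J1=1 J2=0
P@0,2 dof=1 J1 → L=5 J1=2 J2=0
P@4,1 dof=1 J1 → L=5 J1=3 J2=0
add link → L=6 J1=3 J2=0
C@2,5 dof=2 J2 → L=6 J1=3 J2=1
P@1,0 dof=1 J1 → L=6 J1=4 J2=1
M=3(L−1)−2J1−J2=3·5−2·4−1=6

M = 6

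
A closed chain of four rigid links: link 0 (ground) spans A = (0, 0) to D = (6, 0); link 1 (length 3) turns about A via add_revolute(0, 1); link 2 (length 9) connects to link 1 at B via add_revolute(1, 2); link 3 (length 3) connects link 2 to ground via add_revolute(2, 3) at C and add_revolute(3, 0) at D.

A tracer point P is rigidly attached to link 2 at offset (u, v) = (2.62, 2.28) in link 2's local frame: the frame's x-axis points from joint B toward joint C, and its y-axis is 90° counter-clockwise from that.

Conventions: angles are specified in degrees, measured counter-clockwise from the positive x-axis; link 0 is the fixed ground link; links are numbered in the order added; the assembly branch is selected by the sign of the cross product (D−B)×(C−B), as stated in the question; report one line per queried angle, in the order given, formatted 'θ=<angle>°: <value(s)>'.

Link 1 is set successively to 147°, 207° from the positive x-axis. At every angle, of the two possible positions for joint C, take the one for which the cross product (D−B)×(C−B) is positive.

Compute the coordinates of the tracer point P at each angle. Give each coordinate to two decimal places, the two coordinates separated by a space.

A=(0,0), D=(6.00,0)
θ=147°: B = A + 3.00·(cos147°, sin147°) = (-2.5160, 1.6339)
θ=147°: |BD| = 8.6713
θ=147°: circle(B,9.00) ∩ circle(D,3.00): a=8.4873, h=2.9943
θ=147°:   candidates: C₊=(6.3835,2.9754) cross=25.965; C₋=(5.2550,-2.9060) cross=-25.965
θ=147°:   branch + wants cross > 0 → take C=(6.3835,2.9754) (cross=25.965)
θ=147°: ex = (C−B)/|BC| = (0.9888,0.1491); ey = (-0.1491,0.9888)
θ=147°: P = B + 2.62·ex + 2.28·ey = (-0.2651,4.2790)
θ=207°: B = A + 3.00·(cos207°, sin207°) = (-2.6730, -1.3620)
θ=207°: |BD| = 8.7793
θ=207°: circle(B,9.00) ∩ circle(D,3.00): a=8.4902, h=2.9860
θ=207°:   candidates: C₊=(5.2512,2.9050) cross=26.215; C₋=(6.1776,-2.9947) cross=-26.215
θ=207°:   branch + wants cross > 0 → take C=(5.2512,2.9050) (cross=26.215)
θ=207°: ex = (C−B)/|BC| = (0.8805,0.4741); ey = (-0.4741,0.8805)
θ=207°: P = B + 2.62·ex + 2.28·ey = (-1.4472,1.8877)

θ=147°: -0.27 4.28
θ=207°: -1.45 1.89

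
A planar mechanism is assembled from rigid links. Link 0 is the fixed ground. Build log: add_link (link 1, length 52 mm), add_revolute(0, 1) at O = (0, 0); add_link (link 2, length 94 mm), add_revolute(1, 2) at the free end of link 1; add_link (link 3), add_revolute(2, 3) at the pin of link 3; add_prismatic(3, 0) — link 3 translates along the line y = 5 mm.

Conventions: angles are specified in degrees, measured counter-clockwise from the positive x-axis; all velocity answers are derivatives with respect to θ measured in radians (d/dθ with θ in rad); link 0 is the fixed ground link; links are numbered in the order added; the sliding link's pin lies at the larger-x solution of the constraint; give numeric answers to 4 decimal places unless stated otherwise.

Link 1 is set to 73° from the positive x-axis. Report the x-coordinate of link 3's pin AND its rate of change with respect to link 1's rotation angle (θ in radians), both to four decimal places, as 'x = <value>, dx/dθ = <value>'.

geometry: r = 52 mm, L = 94 mm, e = 5 mm
crank pin P = (r cos θ, r sin θ) = (15.203329, 49.727847)
h = r sin θ − e = 49.727847 − 5 = 44.727847
x = r cos θ + √(L² − h²) = 15.203329 + 82.676597 = 97.879926
dx/dθ = −r sin θ − h·r cos θ/√(L² − h²) (θ in radians; h = 44.727847) = -57.952813

x = 97.8799, dx/dθ = -57.9528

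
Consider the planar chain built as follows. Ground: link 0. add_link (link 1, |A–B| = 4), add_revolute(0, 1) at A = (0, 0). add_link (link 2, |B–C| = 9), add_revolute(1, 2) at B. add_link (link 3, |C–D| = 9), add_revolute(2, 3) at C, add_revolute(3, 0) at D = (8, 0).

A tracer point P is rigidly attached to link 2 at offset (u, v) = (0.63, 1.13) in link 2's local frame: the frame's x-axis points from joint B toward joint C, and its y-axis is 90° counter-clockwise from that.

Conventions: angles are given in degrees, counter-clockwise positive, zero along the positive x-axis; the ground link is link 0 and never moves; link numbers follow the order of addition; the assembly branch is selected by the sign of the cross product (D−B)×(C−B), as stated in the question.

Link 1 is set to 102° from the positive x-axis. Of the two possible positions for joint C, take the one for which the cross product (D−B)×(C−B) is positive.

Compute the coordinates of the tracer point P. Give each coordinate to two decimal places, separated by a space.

A=(0,0), D=(8.00,0)
B = A + 4.00·(cos102°, sin102°) = (-0.8316, 3.9126)
|BD| = 9.6595
circle(B,9.00) ∩ circle(D,9.00): a=4.8298, h=7.5943
  candidates: C₊=(6.6602,8.8997) cross=73.357; C₋=(0.5081,-4.9871) cross=-73.357
  branch + wants cross > 0 → take C=(6.6602,8.8997) (cross=73.357)
ex = (C−B)/|BC| = (0.8324,0.5541); ey = (-0.5541,0.8324)
P = B + 0.63·ex + 1.13·ey = (-0.9334,5.2023)

-0.93 5.20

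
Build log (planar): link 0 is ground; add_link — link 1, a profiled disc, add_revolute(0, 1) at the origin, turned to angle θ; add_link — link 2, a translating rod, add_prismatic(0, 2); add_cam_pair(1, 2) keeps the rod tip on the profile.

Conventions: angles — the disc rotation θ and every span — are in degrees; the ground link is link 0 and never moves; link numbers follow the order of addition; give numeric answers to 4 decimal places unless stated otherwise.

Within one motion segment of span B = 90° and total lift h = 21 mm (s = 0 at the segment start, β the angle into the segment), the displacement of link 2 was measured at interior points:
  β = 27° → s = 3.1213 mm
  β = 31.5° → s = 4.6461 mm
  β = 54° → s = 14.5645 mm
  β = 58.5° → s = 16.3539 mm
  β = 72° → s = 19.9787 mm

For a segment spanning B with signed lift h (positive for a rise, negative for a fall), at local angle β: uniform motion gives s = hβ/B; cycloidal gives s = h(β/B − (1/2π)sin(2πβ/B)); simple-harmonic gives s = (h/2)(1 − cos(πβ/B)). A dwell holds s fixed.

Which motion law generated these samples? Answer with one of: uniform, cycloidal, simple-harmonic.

candidates at β/B = r: uniform s = h·r (linear in β); cycloidal s = h·(r − sin(2πr)/(2π)); simple-harmonic s = (h/2)(1 − cos(πr))
β=27°: printed 3.1213 | uniform 6.3000, cycloidal 3.1213, simple-harmonic 4.3283
β=31.5°: printed 4.6461 | uniform 7.3500, cycloidal 4.6461, simple-harmonic 5.7331
β=54°: printed 14.5645 | uniform 12.6000, cycloidal 14.5645, simple-harmonic 13.7447
β=58.5°: printed 16.3539 | uniform 13.6500, cycloidal 16.3539, simple-harmonic 15.2669
β=72°: printed 19.9787 | uniform 16.8000, cycloidal 19.9787, simple-harmonic 18.9947
only one law matches every sample → cycloidal

cycloidal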